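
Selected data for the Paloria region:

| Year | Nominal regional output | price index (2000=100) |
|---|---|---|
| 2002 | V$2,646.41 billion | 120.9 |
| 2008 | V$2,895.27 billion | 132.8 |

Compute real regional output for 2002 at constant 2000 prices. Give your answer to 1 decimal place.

V$2,188.9 billion

Real regional output = Nominal / (price index/100) = 2646.41 / 1.209 = 2188.92.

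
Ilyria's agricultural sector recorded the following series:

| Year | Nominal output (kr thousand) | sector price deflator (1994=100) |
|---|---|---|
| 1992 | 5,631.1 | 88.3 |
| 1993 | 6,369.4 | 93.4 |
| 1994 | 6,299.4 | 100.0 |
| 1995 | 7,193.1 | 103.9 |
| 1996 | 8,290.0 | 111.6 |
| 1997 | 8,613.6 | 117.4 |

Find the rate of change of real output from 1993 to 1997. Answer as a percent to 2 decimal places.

Real output 1993 = 6369.4/0.934 = 6819.49.
Real output 1997 = 8613.6/1.174 = 7336.97.
Change = 7336.97/6819.49 − 1 = 0.0759.

7.59%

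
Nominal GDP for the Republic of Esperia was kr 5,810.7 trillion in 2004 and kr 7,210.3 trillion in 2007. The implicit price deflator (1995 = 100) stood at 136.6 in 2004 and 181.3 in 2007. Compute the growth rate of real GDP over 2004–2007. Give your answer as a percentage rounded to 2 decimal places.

-6.51%

Real GDP 2004 = 5810.7 / 1.366 = 4253.81.
Real GDP 2007 = 7210.3 / 1.813 = 3977.00.
Real growth = 3977.00 / 4253.81 − 1 = -0.0651.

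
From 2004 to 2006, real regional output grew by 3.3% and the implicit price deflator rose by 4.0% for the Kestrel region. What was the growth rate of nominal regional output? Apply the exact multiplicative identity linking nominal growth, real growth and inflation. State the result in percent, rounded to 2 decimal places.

(1 + g_nom) = (1 + g_real)(1 + π) = 1.0330 × 1.0400 = 1.07432.

7.43%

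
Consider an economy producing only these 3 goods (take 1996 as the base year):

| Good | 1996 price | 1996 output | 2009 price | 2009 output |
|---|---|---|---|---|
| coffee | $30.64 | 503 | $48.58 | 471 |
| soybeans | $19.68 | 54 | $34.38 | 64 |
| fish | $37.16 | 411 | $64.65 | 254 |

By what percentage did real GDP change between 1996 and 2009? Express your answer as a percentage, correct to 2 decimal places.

-20.85%

Real GDP 1996 = Nominal GDP 1996 = 30.64·503 + 19.68·54 + 37.16·411 = 31747.40.
Real GDP 2009 (at 1996 prices) = 30.64·471 + 19.68·64 + 37.16·254 = 25129.60.
Real growth = 25129.60/31747.40 − 1 = -0.2085.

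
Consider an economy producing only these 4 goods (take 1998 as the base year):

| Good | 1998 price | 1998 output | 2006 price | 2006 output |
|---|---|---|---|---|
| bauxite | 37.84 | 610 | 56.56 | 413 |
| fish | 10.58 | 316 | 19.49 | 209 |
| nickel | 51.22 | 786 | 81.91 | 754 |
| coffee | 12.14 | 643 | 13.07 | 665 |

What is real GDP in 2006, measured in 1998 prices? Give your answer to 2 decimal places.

64532.12

Real GDP 2006 = Σ (p_1998 × q_2006) = 37.84·413 + 10.58·209 + 51.22·754 + 12.14·665 = 64532.12.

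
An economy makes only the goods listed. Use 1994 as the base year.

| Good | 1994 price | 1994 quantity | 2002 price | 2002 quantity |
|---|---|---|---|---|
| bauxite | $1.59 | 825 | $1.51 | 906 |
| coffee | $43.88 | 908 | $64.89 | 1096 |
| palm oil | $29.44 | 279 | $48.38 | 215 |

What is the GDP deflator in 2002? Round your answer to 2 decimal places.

148.38

Nominal GDP 2002 = 1.51·906 + 64.89·1096 + 48.38·215 = 82889.20.
Real GDP 2002 (at 1994 prices) = 1.59·906 + 43.88·1096 + 29.44·215 = 55862.62.
Deflator = Nominal/Real × 100 = 82889.20/55862.62 × 100 = 148.380.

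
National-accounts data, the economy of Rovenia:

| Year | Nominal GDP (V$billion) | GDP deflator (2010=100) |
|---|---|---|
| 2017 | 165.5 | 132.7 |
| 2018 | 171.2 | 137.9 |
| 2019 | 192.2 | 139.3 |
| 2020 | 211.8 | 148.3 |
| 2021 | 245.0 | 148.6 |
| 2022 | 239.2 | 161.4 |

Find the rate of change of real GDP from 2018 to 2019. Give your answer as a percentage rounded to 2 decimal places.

Real GDP 2018 = 171.2/1.379 = 124.15.
Real GDP 2019 = 192.2/1.393 = 137.98.
Change = 137.98/124.15 − 1 = 0.1114.

11.14%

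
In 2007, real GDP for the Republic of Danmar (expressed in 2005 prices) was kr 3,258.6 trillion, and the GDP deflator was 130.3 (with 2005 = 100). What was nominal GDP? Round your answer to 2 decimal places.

kr 4,245.96 trillion

Nominal GDP = Real × (GDP deflator/100) = 3258.6 × 1.303 = 4245.96.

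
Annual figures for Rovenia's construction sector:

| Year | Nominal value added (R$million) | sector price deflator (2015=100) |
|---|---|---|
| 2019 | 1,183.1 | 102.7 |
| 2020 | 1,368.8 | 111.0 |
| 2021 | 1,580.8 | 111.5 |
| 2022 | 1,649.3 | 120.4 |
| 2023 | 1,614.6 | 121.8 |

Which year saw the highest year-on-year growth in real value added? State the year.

2021

2020: real = 1368.8/1.110 = 1233.15; growth vs 2019 (1152.00) = 7.04%.
2021: real = 1580.8/1.115 = 1417.76; growth vs 2020 (1233.15) = 14.97%.
2022: real = 1649.3/1.204 = 1369.85; growth vs 2021 (1417.76) = -3.38%.
2023: real = 1614.6/1.218 = 1325.62; growth vs 2022 (1369.85) = -3.23%.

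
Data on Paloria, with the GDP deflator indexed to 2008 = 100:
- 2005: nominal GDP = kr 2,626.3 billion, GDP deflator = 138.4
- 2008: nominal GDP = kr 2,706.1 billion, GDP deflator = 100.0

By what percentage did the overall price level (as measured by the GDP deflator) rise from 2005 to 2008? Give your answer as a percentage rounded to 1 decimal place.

-27.7%

Price-level change = 100.0 / 138.4 − 1 = -0.2775.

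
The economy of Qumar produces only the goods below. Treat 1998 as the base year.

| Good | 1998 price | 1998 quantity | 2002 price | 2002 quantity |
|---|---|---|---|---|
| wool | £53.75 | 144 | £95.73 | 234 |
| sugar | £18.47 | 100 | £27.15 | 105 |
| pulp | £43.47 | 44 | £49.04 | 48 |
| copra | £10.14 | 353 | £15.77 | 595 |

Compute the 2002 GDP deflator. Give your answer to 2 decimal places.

Nominal GDP 2002 = 95.73·234 + 27.15·105 + 49.04·48 + 15.77·595 = 36988.64.
Real GDP 2002 (at 1998 prices) = 53.75·234 + 18.47·105 + 43.47·48 + 10.14·595 = 22636.71.
Deflator = Nominal/Real × 100 = 36988.64/22636.71 × 100 = 163.401.

163.40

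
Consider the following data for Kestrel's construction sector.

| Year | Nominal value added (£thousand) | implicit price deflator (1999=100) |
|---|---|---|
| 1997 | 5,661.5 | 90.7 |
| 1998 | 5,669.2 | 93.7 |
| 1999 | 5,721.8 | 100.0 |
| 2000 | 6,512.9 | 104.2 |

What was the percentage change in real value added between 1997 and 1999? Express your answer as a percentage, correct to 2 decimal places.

Real value added 1997 = 5661.5/0.907 = 6242.01.
Real value added 1999 = 5721.8/1.000 = 5721.80.
Change = 5721.80/6242.01 − 1 = -0.0833.

-8.33%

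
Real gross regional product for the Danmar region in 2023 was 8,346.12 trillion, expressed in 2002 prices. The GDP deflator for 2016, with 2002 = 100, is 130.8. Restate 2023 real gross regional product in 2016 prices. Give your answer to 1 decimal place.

Real gross regional product in 2016 prices = Real gross regional product in 2002 prices × (P_2016/P_2002) = 8346.12 × 1.308 = 10916.72.

10,916.7 trillion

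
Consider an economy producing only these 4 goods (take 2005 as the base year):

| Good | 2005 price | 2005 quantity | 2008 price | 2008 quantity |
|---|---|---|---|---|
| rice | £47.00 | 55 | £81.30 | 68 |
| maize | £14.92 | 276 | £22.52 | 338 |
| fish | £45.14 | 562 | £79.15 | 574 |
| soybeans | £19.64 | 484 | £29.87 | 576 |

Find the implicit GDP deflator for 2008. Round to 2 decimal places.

Nominal GDP 2008 = 81.30·68 + 22.52·338 + 79.15·574 + 29.87·576 = 75777.38.
Real GDP 2008 (at 2005 prices) = 47.00·68 + 14.92·338 + 45.14·574 + 19.64·576 = 45461.96.
Deflator = Nominal/Real × 100 = 75777.38/45461.96 × 100 = 166.683.

166.68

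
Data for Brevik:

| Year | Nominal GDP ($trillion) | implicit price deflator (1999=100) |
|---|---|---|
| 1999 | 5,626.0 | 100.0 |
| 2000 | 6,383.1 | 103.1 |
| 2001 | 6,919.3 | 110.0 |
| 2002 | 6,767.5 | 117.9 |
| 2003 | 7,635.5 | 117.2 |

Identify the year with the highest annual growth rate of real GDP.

2000: real = 6383.1/1.031 = 6191.17; growth vs 1999 (5626.00) = 10.05%.
2001: real = 6919.3/1.100 = 6290.27; growth vs 2000 (6191.17) = 1.60%.
2002: real = 6767.5/1.179 = 5740.03; growth vs 2001 (6290.27) = -8.75%.
2003: real = 7635.5/1.172 = 6514.93; growth vs 2002 (5740.03) = 13.50%.

2003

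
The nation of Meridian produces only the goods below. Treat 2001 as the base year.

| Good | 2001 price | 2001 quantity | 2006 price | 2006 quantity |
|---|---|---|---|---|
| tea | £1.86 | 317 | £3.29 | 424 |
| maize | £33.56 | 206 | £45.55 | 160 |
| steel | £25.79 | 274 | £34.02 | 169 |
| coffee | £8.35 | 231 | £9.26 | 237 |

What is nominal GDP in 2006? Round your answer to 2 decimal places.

£16626.96

Nominal GDP 2006 = Σ (p_2006 × q_2006) = 3.29·424 + 45.55·160 + 34.02·169 + 9.26·237 = 16626.96.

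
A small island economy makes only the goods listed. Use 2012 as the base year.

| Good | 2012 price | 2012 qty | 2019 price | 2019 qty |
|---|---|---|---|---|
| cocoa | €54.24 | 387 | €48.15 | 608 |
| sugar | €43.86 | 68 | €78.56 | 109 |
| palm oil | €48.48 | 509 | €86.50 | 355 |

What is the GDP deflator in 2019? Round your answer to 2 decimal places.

Nominal GDP 2019 = 48.15·608 + 78.56·109 + 86.50·355 = 68545.74.
Real GDP 2019 (at 2012 prices) = 54.24·608 + 43.86·109 + 48.48·355 = 54969.06.
Deflator = Nominal/Real × 100 = 68545.74/54969.06 × 100 = 124.699.

124.70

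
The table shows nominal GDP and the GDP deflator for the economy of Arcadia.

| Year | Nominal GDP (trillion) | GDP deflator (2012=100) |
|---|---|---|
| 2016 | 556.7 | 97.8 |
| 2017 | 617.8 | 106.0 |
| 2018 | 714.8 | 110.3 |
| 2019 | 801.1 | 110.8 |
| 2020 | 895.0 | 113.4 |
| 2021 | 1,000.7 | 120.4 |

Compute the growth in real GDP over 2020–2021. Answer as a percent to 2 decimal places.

5.31%

Real GDP 2020 = 895.0/1.134 = 789.24.
Real GDP 2021 = 1000.7/1.204 = 831.15.
Change = 831.15/789.24 − 1 = 0.0531.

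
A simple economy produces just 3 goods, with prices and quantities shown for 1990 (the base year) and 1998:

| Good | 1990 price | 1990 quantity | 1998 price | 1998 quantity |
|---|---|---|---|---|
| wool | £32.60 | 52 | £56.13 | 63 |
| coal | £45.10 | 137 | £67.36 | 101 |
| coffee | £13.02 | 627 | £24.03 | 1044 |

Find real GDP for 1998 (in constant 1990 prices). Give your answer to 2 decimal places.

£20201.78

Real GDP 1998 = Σ (p_1990 × q_1998) = 32.60·63 + 45.10·101 + 13.02·1044 = 20201.78.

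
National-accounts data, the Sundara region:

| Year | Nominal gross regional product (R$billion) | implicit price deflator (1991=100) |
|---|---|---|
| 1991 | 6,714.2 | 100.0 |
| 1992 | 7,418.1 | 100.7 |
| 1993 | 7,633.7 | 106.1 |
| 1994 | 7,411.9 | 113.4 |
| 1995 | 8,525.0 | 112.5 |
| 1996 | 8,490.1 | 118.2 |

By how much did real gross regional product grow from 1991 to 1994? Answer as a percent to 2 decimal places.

Real gross regional product 1991 = 6714.2/1.000 = 6714.20.
Real gross regional product 1994 = 7411.9/1.134 = 6536.07.
Change = 6536.07/6714.20 − 1 = -0.0265.

-2.65%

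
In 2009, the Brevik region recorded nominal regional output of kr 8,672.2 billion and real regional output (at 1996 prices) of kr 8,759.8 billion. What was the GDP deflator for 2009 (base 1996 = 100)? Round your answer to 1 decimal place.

GDP deflator = (Nominal / Real) × 100 = 8672.2 / 8759.8 × 100 = 99.00.

99.0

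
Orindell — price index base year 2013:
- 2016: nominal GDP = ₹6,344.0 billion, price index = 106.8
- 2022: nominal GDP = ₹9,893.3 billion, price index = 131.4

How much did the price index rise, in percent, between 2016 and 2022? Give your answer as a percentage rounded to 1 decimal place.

Price-level change = 131.4 / 106.8 − 1 = 0.2303.

23.0%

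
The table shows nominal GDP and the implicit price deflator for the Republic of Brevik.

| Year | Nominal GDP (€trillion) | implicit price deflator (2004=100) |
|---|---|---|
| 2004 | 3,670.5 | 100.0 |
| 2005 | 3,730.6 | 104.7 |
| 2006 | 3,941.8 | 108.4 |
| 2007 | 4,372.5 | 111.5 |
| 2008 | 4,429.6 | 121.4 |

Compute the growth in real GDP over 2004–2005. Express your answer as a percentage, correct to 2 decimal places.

Real GDP 2004 = 3670.5/1.000 = 3670.50.
Real GDP 2005 = 3730.6/1.047 = 3563.13.
Change = 3563.13/3670.50 − 1 = -0.0293.

-2.93%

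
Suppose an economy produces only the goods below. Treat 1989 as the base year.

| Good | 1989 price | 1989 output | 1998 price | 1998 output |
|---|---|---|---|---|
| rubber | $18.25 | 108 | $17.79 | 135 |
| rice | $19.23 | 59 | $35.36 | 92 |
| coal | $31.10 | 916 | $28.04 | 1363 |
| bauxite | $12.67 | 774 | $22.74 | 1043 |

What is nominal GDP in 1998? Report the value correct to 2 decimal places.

Nominal GDP 1998 = Σ (p_1998 × q_1998) = 17.79·135 + 35.36·92 + 28.04·1363 + 22.74·1043 = 67591.11.

$67591.11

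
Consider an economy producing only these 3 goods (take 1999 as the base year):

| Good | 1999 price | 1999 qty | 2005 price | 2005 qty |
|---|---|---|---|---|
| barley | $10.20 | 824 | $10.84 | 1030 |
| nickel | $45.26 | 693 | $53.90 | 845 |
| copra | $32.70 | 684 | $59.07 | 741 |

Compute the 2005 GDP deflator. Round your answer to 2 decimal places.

137.68

Nominal GDP 2005 = 10.84·1030 + 53.90·845 + 59.07·741 = 100481.57.
Real GDP 2005 (at 1999 prices) = 10.20·1030 + 45.26·845 + 32.70·741 = 72981.40.
Deflator = Nominal/Real × 100 = 100481.57/72981.40 × 100 = 137.681.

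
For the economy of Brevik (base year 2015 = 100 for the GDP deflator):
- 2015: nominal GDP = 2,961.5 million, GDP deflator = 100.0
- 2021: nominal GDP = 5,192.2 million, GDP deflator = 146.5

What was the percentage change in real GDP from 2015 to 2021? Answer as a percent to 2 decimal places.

19.67%

Real GDP 2015 = 2961.5 / 1.000 = 2961.50.
Real GDP 2021 = 5192.2 / 1.465 = 3544.16.
Real growth = 3544.16 / 2961.50 − 1 = 0.1967.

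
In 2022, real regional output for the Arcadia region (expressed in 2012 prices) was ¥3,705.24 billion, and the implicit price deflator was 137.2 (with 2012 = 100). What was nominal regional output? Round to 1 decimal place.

Nominal regional output = Real × (implicit price deflator/100) = 3705.24 × 1.372 = 5083.59.

¥5,083.6 billion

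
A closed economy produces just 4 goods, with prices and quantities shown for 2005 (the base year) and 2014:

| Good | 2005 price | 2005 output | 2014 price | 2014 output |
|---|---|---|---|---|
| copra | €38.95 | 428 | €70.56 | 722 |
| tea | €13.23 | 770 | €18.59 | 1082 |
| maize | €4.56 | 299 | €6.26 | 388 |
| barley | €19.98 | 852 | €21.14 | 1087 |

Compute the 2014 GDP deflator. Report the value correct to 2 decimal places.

Nominal GDP 2014 = 70.56·722 + 18.59·1082 + 6.26·388 + 21.14·1087 = 96466.76.
Real GDP 2014 (at 2005 prices) = 38.95·722 + 13.23·1082 + 4.56·388 + 19.98·1087 = 65924.30.
Deflator = Nominal/Real × 100 = 96466.76/65924.30 × 100 = 146.330.

146.33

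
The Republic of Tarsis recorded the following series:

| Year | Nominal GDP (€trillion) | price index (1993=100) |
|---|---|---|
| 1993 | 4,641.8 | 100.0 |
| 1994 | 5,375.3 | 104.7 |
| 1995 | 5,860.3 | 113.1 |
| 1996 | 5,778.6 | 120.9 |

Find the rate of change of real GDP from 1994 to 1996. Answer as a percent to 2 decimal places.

-6.90%

Real GDP 1994 = 5375.3/1.047 = 5134.00.
Real GDP 1996 = 5778.6/1.209 = 4779.65.
Change = 4779.65/5134.00 − 1 = -0.0690.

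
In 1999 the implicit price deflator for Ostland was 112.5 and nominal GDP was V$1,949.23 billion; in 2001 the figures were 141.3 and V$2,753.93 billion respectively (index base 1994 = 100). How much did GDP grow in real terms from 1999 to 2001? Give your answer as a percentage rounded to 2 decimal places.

Real GDP 1999 = 1949.23 / 1.125 = 1732.65.
Real GDP 2001 = 2753.93 / 1.413 = 1949.00.
Real growth = 1949.00 / 1732.65 − 1 = 0.1249.

12.49%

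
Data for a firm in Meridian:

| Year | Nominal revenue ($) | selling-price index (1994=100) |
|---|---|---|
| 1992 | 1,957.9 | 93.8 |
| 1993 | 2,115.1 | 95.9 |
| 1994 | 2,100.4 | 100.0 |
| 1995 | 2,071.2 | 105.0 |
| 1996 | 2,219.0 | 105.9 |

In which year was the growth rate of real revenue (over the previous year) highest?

1996

1993: real = 2115.1/0.959 = 2205.53; growth vs 1992 (2087.31) = 5.66%.
1994: real = 2100.4/1.000 = 2100.40; growth vs 1993 (2205.53) = -4.77%.
1995: real = 2071.2/1.050 = 1972.57; growth vs 1994 (2100.40) = -6.09%.
1996: real = 2219.0/1.059 = 2095.37; growth vs 1995 (1972.57) = 6.23%.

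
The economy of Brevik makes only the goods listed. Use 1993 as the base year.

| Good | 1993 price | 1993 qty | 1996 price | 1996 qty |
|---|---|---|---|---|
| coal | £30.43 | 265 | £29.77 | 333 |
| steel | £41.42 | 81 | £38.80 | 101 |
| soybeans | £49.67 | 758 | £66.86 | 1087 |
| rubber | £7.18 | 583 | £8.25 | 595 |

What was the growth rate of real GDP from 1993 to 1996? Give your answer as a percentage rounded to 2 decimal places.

Real GDP 1993 = Nominal GDP 1993 = 30.43·265 + 41.42·81 + 49.67·758 + 7.18·583 = 53254.77.
Real GDP 1996 (at 1993 prices) = 30.43·333 + 41.42·101 + 49.67·1087 + 7.18·595 = 72580.00.
Real growth = 72580.00/53254.77 − 1 = 0.3629.

36.29%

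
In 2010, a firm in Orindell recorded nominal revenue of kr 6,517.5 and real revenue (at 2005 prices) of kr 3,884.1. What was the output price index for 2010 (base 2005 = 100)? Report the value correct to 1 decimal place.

output price index = (Nominal / Real) × 100 = 6517.5 / 3884.1 × 100 = 167.80.

167.8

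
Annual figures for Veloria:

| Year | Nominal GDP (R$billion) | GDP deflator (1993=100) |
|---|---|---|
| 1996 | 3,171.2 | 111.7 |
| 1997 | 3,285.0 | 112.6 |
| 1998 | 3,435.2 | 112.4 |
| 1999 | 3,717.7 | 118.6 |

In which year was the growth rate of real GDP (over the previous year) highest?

1998

1997: real = 3285.0/1.126 = 2917.41; growth vs 1996 (2839.03) = 2.76%.
1998: real = 3435.2/1.124 = 3056.23; growth vs 1997 (2917.41) = 4.76%.
1999: real = 3717.7/1.186 = 3134.65; growth vs 1998 (3056.23) = 2.57%.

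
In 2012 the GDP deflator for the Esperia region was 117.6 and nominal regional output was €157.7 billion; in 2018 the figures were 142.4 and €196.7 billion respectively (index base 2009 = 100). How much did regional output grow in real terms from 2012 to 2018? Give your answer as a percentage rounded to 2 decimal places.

3.01%

Real regional output 2012 = 157.7 / 1.176 = 134.10.
Real regional output 2018 = 196.7 / 1.424 = 138.13.
Real growth = 138.13 / 134.10 − 1 = 0.0301.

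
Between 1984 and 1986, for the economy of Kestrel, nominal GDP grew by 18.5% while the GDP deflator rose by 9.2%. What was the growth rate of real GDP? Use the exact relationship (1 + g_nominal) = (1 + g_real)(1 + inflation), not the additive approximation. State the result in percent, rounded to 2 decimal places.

8.52%

(1 + g_nom) = (1 + g_real)(1 + π), so g_real = 1.1850 / 1.0920 − 1 = 0.08516.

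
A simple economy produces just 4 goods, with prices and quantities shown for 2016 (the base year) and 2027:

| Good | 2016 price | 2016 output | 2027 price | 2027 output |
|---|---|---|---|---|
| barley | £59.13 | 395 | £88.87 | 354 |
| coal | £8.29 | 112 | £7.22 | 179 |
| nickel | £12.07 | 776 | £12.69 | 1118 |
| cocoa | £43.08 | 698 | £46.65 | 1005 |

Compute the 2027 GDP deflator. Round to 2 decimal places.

Nominal GDP 2027 = 88.87·354 + 7.22·179 + 12.69·1118 + 46.65·1005 = 93823.03.
Real GDP 2027 (at 2016 prices) = 59.13·354 + 8.29·179 + 12.07·1118 + 43.08·1005 = 79205.59.
Deflator = Nominal/Real × 100 = 93823.03/79205.59 × 100 = 118.455.

118.46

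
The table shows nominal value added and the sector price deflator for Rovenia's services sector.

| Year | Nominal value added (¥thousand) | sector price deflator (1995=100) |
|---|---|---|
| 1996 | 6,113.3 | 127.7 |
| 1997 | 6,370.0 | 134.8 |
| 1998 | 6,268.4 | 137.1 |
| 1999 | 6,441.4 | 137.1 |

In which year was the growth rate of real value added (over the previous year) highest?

1999

1997: real = 6370.0/1.348 = 4725.52; growth vs 1996 (4787.24) = -1.29%.
1998: real = 6268.4/1.371 = 4572.14; growth vs 1997 (4725.52) = -3.25%.
1999: real = 6441.4/1.371 = 4698.32; growth vs 1998 (4572.14) = 2.76%.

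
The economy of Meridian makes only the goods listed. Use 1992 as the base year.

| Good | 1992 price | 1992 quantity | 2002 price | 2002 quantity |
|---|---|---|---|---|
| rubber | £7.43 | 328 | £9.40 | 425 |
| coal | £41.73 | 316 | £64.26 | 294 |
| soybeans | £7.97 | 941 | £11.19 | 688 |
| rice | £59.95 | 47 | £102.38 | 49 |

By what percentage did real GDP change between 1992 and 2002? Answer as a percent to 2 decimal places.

Real GDP 1992 = Nominal GDP 1992 = 7.43·328 + 41.73·316 + 7.97·941 + 59.95·47 = 25941.14.
Real GDP 2002 (at 1992 prices) = 7.43·425 + 41.73·294 + 7.97·688 + 59.95·49 = 23847.28.
Real growth = 23847.28/25941.14 − 1 = -0.0807.

-8.07%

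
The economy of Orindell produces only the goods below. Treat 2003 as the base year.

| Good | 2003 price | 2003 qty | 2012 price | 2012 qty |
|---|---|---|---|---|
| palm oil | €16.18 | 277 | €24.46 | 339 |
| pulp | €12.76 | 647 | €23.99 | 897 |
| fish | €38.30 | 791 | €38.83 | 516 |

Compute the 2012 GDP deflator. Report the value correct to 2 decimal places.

Nominal GDP 2012 = 24.46·339 + 23.99·897 + 38.83·516 = 49847.25.
Real GDP 2012 (at 2003 prices) = 16.18·339 + 12.76·897 + 38.30·516 = 36693.54.
Deflator = Nominal/Real × 100 = 49847.25/36693.54 × 100 = 135.847.

135.85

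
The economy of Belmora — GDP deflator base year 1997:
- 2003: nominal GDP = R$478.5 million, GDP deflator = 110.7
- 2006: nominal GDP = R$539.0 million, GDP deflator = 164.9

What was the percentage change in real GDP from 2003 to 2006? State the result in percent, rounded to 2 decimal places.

Deflate each year: 2003 → 478.5/1.107 = 432.25; 2006 → 539.0/1.649 = 326.86.
So real GDP changed by 326.86/432.25 − 1 = -0.2438, i.e. -24.38%.

-24.38%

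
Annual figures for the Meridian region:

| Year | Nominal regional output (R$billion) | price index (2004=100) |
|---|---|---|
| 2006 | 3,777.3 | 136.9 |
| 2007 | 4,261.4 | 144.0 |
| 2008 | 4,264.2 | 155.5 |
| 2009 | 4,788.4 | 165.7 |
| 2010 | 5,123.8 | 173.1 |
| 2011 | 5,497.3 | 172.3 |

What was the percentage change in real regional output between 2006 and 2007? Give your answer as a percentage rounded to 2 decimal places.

7.25%

Real regional output 2006 = 3777.3/1.369 = 2759.17.
Real regional output 2007 = 4261.4/1.440 = 2959.31.
Change = 2959.31/2759.17 − 1 = 0.0725.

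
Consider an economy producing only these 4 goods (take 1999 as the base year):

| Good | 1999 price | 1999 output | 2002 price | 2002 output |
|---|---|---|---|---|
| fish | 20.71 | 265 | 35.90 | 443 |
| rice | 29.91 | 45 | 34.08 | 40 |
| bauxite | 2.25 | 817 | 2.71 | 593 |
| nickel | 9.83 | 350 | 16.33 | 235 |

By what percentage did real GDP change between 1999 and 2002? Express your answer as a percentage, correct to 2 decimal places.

Real GDP 1999 = Nominal GDP 1999 = 20.71·265 + 29.91·45 + 2.25·817 + 9.83·350 = 12112.85.
Real GDP 2002 (at 1999 prices) = 20.71·443 + 29.91·40 + 2.25·593 + 9.83·235 = 14015.23.
Real growth = 14015.23/12112.85 − 1 = 0.1571.

15.71%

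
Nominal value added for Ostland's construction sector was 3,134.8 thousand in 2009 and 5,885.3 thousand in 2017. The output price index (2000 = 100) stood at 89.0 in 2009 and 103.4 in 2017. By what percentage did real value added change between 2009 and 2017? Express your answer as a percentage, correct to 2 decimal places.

61.60%

Real value added 2009 = 3134.8 / 0.890 = 3522.25.
Real value added 2017 = 5885.3 / 1.034 = 5691.78.
Real growth = 5691.78 / 3522.25 − 1 = 0.6160.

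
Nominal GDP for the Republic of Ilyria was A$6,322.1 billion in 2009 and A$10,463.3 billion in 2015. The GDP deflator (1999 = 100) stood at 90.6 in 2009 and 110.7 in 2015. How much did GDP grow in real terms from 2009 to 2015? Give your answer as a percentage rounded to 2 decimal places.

Real GDP 2009 = 6322.1 / 0.906 = 6978.04.
Real GDP 2015 = 10463.3 / 1.107 = 9451.94.
Real growth = 9451.94 / 6978.04 − 1 = 0.3545.

35.45%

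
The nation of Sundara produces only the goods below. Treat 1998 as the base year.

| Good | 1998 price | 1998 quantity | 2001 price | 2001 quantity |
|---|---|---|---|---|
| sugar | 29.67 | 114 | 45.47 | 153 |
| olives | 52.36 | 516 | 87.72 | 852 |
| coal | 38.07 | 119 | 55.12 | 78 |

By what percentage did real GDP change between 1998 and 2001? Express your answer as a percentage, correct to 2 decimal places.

49.21%

Real GDP 1998 = Nominal GDP 1998 = 29.67·114 + 52.36·516 + 38.07·119 = 34930.47.
Real GDP 2001 (at 1998 prices) = 29.67·153 + 52.36·852 + 38.07·78 = 52119.69.
Real growth = 52119.69/34930.47 − 1 = 0.4921.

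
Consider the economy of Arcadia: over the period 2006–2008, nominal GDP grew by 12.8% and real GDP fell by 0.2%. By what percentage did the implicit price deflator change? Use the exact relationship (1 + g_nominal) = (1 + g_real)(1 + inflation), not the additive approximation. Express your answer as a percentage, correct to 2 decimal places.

13.03%

(1 + g_nom) = (1 + g_real)(1 + π), so π = 1.1280 / 0.9980 − 1 = 0.13026.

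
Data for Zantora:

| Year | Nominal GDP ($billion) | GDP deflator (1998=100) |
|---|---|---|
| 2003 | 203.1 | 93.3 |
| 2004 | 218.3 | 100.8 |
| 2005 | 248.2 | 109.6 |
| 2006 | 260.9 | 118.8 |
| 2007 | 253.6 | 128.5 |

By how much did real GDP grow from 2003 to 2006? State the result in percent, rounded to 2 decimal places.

0.89%

Real GDP 2003 = 203.1/0.933 = 217.68.
Real GDP 2006 = 260.9/1.188 = 219.61.
Change = 219.61/217.68 − 1 = 0.0089.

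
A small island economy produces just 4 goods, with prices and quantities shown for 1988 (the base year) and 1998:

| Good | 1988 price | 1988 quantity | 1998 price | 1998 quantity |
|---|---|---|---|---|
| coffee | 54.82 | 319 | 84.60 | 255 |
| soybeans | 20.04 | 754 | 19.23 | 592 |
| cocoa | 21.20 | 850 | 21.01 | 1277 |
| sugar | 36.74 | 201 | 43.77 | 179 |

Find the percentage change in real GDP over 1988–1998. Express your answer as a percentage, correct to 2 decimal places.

2.57%

Real GDP 1988 = Nominal GDP 1988 = 54.82·319 + 20.04·754 + 21.20·850 + 36.74·201 = 58002.48.
Real GDP 1998 (at 1988 prices) = 54.82·255 + 20.04·592 + 21.20·1277 + 36.74·179 = 59491.64.
Real growth = 59491.64/58002.48 − 1 = 0.0257.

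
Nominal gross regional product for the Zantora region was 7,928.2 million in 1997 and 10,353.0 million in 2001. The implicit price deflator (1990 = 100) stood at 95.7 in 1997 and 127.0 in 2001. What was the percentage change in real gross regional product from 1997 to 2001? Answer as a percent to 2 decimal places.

-1.60%

Real gross regional product 1997 = 7928.2 / 0.957 = 8284.43.
Real gross regional product 2001 = 10353.0 / 1.270 = 8151.97.
Real growth = 8151.97 / 8284.43 − 1 = -0.0160.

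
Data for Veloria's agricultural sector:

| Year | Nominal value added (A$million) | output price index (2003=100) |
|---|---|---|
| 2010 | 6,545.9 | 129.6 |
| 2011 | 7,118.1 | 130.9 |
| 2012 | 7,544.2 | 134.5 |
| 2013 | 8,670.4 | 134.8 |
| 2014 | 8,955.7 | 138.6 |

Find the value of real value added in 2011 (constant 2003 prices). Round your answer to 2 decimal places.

A$5,437.82 million

Real value added 2011 = 7118.1 / 1.309 = 5437.82.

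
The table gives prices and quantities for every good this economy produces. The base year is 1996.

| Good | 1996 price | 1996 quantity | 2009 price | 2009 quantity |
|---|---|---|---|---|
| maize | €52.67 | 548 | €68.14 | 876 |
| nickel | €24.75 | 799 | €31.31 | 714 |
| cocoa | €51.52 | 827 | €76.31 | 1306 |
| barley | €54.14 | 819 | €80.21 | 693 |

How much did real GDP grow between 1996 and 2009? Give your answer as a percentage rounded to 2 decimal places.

24.36%

Real GDP 1996 = Nominal GDP 1996 = 52.67·548 + 24.75·799 + 51.52·827 + 54.14·819 = 135586.11.
Real GDP 2009 (at 1996 prices) = 52.67·876 + 24.75·714 + 51.52·1306 + 54.14·693 = 168614.56.
Real growth = 168614.56/135586.11 − 1 = 0.2436.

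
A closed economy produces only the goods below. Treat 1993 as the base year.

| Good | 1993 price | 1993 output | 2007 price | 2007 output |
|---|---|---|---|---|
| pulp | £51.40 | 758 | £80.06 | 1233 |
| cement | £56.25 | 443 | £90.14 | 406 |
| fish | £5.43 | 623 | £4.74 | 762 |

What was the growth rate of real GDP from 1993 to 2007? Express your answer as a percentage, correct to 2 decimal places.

34.33%

Real GDP 1993 = Nominal GDP 1993 = 51.40·758 + 56.25·443 + 5.43·623 = 67262.84.
Real GDP 2007 (at 1993 prices) = 51.40·1233 + 56.25·406 + 5.43·762 = 90351.36.
Real growth = 90351.36/67262.84 − 1 = 0.3433.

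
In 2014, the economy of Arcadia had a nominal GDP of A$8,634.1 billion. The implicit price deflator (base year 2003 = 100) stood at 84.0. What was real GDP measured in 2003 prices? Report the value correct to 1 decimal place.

Real GDP = Nominal / (implicit price deflator/100) = 8634.1 / 0.840 = 10278.69.

A$10,278.7 billion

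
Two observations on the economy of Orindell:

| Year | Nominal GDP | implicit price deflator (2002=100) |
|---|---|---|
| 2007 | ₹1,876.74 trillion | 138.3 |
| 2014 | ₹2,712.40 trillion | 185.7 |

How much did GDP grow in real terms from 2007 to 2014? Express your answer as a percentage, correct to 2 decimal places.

7.64%

Deflate each year: 2007 → 1876.74/1.383 = 1357.01; 2014 → 2712.40/1.857 = 1460.64.
So real GDP changed by 1460.64/1357.01 − 1 = 0.0764, i.e. 7.64%.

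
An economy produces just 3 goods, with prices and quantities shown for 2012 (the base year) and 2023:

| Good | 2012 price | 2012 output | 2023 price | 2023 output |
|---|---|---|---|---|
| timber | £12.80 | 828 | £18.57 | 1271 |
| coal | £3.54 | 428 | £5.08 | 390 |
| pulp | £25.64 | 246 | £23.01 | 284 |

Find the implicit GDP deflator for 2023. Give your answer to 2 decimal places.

Nominal GDP 2023 = 18.57·1271 + 5.08·390 + 23.01·284 = 32118.51.
Real GDP 2023 (at 2012 prices) = 12.80·1271 + 3.54·390 + 25.64·284 = 24931.16.
Deflator = Nominal/Real × 100 = 32118.51/24931.16 × 100 = 128.829.

128.83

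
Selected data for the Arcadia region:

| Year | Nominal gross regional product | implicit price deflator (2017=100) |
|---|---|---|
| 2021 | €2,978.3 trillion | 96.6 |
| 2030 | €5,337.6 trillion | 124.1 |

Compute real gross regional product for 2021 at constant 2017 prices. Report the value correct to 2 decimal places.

€3,083.13 trillion

Real gross regional product = Nominal / (implicit price deflator/100) = 2978.3 / 0.966 = 3083.13.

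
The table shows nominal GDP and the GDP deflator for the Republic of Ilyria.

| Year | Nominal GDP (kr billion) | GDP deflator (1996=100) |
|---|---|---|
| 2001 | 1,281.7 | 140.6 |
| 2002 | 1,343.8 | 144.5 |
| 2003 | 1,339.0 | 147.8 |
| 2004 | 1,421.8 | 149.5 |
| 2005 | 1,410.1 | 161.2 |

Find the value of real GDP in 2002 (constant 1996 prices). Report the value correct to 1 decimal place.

Real GDP 2002 = 1343.8 / 1.445 = 929.97.

kr 930.0 billion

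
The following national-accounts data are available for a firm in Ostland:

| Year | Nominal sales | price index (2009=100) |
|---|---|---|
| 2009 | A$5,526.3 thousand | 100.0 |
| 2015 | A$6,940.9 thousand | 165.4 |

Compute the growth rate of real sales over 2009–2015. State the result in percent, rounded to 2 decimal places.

Deflate each year: 2009 → 5526.3/1.000 = 5526.30; 2015 → 6940.9/1.654 = 4196.43.
So real sales changed by 4196.43/5526.30 − 1 = -0.2406, i.e. -24.06%.

-24.06%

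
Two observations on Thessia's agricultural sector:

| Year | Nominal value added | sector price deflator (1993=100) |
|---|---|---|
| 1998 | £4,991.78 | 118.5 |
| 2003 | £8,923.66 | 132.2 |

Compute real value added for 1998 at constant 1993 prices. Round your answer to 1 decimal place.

Real value added = Nominal / (sector price deflator/100) = 4991.78 / 1.185 = 4212.47.

£4,212.5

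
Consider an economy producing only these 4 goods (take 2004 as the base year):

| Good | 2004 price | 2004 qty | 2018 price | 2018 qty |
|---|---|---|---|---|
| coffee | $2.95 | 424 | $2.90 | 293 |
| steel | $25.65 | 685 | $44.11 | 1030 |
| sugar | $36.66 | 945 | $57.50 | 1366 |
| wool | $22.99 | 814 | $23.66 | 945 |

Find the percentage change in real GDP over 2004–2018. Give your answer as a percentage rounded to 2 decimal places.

37.28%

Real GDP 2004 = Nominal GDP 2004 = 2.95·424 + 25.65·685 + 36.66·945 + 22.99·814 = 72178.61.
Real GDP 2018 (at 2004 prices) = 2.95·293 + 25.65·1030 + 36.66·1366 + 22.99·945 = 99086.96.
Real growth = 99086.96/72178.61 − 1 = 0.3728.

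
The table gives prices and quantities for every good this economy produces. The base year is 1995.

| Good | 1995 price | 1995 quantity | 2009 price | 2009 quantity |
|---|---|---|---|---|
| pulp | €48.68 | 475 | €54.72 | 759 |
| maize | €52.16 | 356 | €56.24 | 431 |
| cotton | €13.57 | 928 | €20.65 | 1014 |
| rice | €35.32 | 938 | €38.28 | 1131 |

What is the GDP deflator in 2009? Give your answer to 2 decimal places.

114.91

Nominal GDP 2009 = 54.72·759 + 56.24·431 + 20.65·1014 + 38.28·1131 = 130005.70.
Real GDP 2009 (at 1995 prices) = 48.68·759 + 52.16·431 + 13.57·1014 + 35.32·1131 = 113135.98.
Deflator = Nominal/Real × 100 = 130005.70/113135.98 × 100 = 114.911.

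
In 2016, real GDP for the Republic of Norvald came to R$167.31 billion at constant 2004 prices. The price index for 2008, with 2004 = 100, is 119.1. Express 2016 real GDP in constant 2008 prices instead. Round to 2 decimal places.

R$199.27 billion

Real GDP in 2008 prices = Real GDP in 2004 prices × (P_2008/P_2004) = 167.31 × 1.191 = 199.27.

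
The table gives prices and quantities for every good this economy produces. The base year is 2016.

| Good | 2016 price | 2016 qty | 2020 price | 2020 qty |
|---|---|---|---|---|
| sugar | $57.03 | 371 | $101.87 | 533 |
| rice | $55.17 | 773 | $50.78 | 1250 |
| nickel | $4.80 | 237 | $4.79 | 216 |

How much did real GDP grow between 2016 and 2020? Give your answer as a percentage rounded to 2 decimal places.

54.59%

Real GDP 2016 = Nominal GDP 2016 = 57.03·371 + 55.17·773 + 4.80·237 = 64942.14.
Real GDP 2020 (at 2016 prices) = 57.03·533 + 55.17·1250 + 4.80·216 = 100396.29.
Real growth = 100396.29/64942.14 − 1 = 0.5459.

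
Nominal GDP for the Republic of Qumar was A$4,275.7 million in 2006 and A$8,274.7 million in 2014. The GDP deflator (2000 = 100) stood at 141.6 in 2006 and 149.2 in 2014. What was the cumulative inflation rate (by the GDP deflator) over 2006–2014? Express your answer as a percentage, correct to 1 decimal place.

Price-level change = 149.2 / 141.6 − 1 = 0.0537.

5.4%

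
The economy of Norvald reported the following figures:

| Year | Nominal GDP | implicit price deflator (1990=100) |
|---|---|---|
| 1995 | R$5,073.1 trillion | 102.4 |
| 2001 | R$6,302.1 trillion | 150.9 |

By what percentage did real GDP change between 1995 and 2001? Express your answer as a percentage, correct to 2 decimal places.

-15.70%

Real GDP 1995 = 5073.1 / 1.024 = 4954.20.
Real GDP 2001 = 6302.1 / 1.509 = 4176.34.
Real growth = 4176.34 / 4954.20 − 1 = -0.1570.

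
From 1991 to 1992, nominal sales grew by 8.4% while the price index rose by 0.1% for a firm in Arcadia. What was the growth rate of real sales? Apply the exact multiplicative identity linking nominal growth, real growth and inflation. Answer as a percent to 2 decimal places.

8.29%

(1 + g_nom) = (1 + g_real)(1 + π), so g_real = 1.0840 / 1.0010 − 1 = 0.08292.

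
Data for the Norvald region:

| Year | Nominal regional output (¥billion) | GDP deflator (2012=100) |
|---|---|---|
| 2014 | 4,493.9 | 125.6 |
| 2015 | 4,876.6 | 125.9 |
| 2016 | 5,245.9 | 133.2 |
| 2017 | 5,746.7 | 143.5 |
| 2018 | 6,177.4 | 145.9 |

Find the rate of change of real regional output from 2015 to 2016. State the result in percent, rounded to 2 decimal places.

1.68%

Real regional output 2015 = 4876.6/1.259 = 3873.39.
Real regional output 2016 = 5245.9/1.332 = 3938.36.
Change = 3938.36/3873.39 − 1 = 0.0168.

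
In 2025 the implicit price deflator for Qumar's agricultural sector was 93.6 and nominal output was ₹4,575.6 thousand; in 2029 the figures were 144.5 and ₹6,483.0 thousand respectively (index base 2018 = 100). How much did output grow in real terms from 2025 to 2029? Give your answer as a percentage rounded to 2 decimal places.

Deflate each year: 2025 → 4575.6/0.936 = 4888.46; 2029 → 6483.0/1.445 = 4486.51.
So real output changed by 4486.51/4888.46 − 1 = -0.0822, i.e. -8.22%.

-8.22%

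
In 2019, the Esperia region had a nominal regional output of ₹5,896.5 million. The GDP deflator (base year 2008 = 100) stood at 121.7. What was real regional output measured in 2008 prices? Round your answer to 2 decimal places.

₹4,845.11 million

Real regional output = Nominal / (GDP deflator/100) = 5896.5 / 1.217 = 4845.11.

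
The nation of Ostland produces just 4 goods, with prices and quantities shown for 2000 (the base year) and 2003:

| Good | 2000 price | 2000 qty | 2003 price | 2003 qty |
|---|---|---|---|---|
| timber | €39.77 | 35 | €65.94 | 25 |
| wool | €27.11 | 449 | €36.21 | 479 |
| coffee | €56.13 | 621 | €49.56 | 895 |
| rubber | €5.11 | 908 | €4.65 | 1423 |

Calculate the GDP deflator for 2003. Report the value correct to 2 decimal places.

97.87

Nominal GDP 2003 = 65.94·25 + 36.21·479 + 49.56·895 + 4.65·1423 = 69966.24.
Real GDP 2003 (at 2000 prices) = 39.77·25 + 27.11·479 + 56.13·895 + 5.11·1423 = 71487.82.
Deflator = Nominal/Real × 100 = 69966.24/71487.82 × 100 = 97.872.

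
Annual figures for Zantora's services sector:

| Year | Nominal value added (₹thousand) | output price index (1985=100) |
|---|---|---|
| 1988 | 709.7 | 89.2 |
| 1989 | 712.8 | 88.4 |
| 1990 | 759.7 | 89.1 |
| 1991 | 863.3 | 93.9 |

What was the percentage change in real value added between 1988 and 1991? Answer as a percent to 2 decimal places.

15.55%

Real value added 1988 = 709.7/0.892 = 795.63.
Real value added 1991 = 863.3/0.939 = 919.38.
Change = 919.38/795.63 − 1 = 0.1555.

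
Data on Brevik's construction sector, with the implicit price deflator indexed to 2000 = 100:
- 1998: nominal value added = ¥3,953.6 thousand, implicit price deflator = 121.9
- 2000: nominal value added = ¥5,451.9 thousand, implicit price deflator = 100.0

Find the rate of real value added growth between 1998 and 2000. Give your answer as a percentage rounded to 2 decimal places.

Deflate each year: 1998 → 3953.6/1.219 = 3243.31; 2000 → 5451.9/1.000 = 5451.90.
So real value added changed by 5451.90/3243.31 − 1 = 0.6810, i.e. 68.10%.

68.10%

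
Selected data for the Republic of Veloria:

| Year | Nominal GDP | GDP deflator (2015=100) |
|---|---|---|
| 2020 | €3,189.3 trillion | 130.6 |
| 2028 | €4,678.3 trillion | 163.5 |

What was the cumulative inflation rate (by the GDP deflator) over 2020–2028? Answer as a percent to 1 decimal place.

Price-level change = 163.5 / 130.6 − 1 = 0.2519.

25.2%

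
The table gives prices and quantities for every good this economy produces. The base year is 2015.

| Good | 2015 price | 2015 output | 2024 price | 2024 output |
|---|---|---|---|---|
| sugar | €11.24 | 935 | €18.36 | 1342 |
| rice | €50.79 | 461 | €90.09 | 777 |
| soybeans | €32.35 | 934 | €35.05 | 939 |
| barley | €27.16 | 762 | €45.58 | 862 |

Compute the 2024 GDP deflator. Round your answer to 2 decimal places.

154.00

Nominal GDP 2024 = 18.36·1342 + 90.09·777 + 35.05·939 + 45.58·862 = 166840.96.
Real GDP 2024 (at 2015 prices) = 11.24·1342 + 50.79·777 + 32.35·939 + 27.16·862 = 108336.48.
Deflator = Nominal/Real × 100 = 166840.96/108336.48 × 100 = 154.003.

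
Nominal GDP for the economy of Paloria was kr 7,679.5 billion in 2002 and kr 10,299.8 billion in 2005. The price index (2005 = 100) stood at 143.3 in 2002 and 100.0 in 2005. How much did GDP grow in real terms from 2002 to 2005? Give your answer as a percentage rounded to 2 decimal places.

Deflate each year: 2002 → 7679.5/1.433 = 5359.04; 2005 → 10299.8/1.000 = 10299.80.
So real GDP changed by 10299.80/5359.04 − 1 = 0.9219, i.e. 92.19%.

92.19%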